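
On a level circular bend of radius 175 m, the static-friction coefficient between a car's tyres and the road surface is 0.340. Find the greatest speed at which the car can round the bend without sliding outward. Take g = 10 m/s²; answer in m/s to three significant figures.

24.4 m/s

The only inward force on a level bend is static friction, so at the limit f_s = μ_s N = μ_s m g = m v²/r.
Mass cancels: v_max = √(μ_s g r) = √(0.340 × 10.0 × 175) = √595.0 = 24.39 m/s.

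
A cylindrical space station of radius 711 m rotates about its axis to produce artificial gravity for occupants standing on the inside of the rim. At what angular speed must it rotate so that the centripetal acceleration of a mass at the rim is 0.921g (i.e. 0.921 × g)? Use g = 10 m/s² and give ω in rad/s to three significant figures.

0.114 rad/s

Centripetal acceleration a_c = ω²r. Setting ω²r = 0.921g:
ω = √(0.921g / r) = √(0.921 × 10.0 / 711) = √0.01295 = 0.1138 rad/s.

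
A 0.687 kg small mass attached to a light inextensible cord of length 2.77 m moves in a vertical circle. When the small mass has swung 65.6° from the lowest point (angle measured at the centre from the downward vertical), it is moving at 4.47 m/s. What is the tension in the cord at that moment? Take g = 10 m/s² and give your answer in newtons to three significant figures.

Take the radial direction toward the centre of the circle as positive. The component of the weight along the string toward the centre is −mg cos φ (φ measured from the bottom), so Newton's second law along the string gives T − mg cos φ = m v²/r.
cos 65.6° = 0.4131, so T = m(v²/r + g cos φ) = 0.687 × ((4.47)²/2.77 + 10.0 × 0.4131) = 0.687 × (7.213 + (4.131)) = 0.687 × 11.34 = 7.794 N.

7.79 N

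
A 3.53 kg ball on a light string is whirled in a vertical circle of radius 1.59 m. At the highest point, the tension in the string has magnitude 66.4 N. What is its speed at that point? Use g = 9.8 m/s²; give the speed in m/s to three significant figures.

6.74 m/s

At the top, T + mg = mv²/r, so v = √(r(T/m + g)) = √(1.59 × (66.4/3.53 + 9.8)) = √(1.59 × 28.61) = √45.49 = 6.745 m/s.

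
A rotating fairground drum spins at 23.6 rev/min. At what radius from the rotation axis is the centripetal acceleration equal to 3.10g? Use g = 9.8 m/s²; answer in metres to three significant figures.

ω = 23.6 rev/min × 2π/60 = 2.471 rad/s.
a_c = ω²r = 3.10g ⇒ r = 3.10 × 9.8 / (2.471)² = 30.38/6.108 = 4.974 m.

4.97 m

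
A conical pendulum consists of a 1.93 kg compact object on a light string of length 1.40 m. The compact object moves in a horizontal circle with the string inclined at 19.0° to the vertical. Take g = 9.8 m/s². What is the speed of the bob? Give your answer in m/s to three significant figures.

The radius of the circle is r = L sinθ = 1.40 × sin 19.0° = 0.4558 m.
Horizontally T sinθ = mv²/r and vertically T cosθ = mg, so tanθ = v²/(rg).
v = √(r g tanθ) = √(0.4558 × 9.8 × 0.3443) = √1.538 = 1.240 m/s.

1.24 m/s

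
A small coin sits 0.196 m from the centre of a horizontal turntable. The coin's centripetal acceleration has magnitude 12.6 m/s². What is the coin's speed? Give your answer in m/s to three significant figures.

1.57 m/s

a_c = v²/r ⇒ v = √(a_c · r) = √(12.6 × 0.196) = √2.470 = 1.571 m/s.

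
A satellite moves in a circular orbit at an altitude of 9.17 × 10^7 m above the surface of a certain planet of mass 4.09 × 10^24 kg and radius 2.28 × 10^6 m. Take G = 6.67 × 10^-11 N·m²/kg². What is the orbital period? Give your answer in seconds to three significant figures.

347000 s

r = R + h = 2.28 × 10^6 + 9.17 × 10^7 = 9.398 × 10^7 m. Gravity provides the centripetal force: G M m / r² = m v² / r ⇒ v = √(GM/r) = 1704 m/s.
T = 2πr/v = 2π × 9.398 × 10^7 / 1704 = 346600 s.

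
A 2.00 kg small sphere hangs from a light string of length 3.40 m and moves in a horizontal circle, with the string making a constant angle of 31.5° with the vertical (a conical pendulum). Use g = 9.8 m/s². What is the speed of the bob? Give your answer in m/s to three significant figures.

The radius of the circle is r = L sinθ = 3.40 × sin 31.5° = 1.776 m.
Horizontally T sinθ = mv²/r and vertically T cosθ = mg, so tanθ = v²/(rg).
v = √(r g tanθ) = √(1.776 × 9.8 × 0.6128) = √10.67 = 3.266 m/s.

3.27 m/s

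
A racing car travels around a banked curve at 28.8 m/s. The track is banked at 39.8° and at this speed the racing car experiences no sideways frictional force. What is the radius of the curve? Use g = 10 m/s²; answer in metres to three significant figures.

Frictionless banking: tanθ = v²/(rg), so r = v²/(g tanθ).
r = (28.8)²/(10.0 × tan 39.8°) = 829.4/(10.0 × 0.8332) = 829.4/8.332 = 99.55 m.

99.6 m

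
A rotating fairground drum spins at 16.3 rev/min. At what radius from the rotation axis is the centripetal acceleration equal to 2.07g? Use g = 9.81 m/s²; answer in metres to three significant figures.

ω = 16.3 rev/min × 2π/60 = 1.707 rad/s.
a_c = ω²r = 2.07g ⇒ r = 2.07 × 9.81 / (1.707)² = 20.31/2.914 = 6.970 m.

6.97 m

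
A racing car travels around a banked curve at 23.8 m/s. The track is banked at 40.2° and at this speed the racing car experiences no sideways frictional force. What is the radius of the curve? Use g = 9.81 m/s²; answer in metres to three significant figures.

Frictionless banking: tanθ = v²/(rg), so r = v²/(g tanθ).
r = (23.8)²/(9.81 × tan 40.2°) = 566.4/(9.81 × 0.8451) = 566.4/8.290 = 68.33 m.

68.3 m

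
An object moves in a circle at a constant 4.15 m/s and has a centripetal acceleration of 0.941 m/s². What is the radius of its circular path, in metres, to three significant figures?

18.3 m

a_c = v²/r ⇒ r = v²/a_c = (4.15)²/0.941 = 17.22/0.941 = 18.30 m.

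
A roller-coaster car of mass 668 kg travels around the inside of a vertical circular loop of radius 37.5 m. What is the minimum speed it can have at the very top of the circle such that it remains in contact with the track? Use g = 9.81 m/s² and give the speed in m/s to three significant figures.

At the top, both weight mg and N point toward the centre: N + mg = mv²/r.
At minimum speed N → 0, so mg = mv_min²/r ⇒ v_min = √(g r) = √(9.81 × 37.5) = 19.18 m/s.

19.2 m/s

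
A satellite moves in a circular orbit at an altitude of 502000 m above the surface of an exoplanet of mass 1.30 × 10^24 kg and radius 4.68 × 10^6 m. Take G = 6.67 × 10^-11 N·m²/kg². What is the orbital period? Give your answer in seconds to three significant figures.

r = R + h = 4.68 × 10^6 + 502000 = 5.182 × 10^6 m. Gravity provides the centripetal force: G M m / r² = m v² / r ⇒ v = √(GM/r) = 4091 m/s.
T = 2πr/v = 2π × 5.182 × 10^6 / 4091 = 7960 s.

7960 s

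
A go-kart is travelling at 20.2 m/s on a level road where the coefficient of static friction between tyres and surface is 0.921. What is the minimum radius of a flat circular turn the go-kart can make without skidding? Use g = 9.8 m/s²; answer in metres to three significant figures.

At the limit, μ_s m g = m v²/r, so r_min = v²/(μ_s g) = (20.2)²/(0.921 × 9.8) = 408.0/9.026 = 45.21 m.

45.2 m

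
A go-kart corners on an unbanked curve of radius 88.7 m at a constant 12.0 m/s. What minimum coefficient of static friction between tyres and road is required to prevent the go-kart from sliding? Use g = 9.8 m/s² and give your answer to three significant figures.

0.166

Friction provides the centripetal force: μ_s m g = m v²/r, so μ_s = v²/(g r) = (12.00)²/(9.8 × 88.7) = 144.0/869.3 = 0.1657.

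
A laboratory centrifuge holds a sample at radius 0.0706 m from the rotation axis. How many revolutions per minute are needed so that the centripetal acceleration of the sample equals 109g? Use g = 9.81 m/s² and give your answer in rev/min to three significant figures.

1180 rev/min

Require ω²r = 109g, so ω = √(109 × 9.81/0.0706) = 123.1 rad/s.
In rev/min: ω × 60/(2π) = 123.1 × 60/(2π) = 1175 rev/min.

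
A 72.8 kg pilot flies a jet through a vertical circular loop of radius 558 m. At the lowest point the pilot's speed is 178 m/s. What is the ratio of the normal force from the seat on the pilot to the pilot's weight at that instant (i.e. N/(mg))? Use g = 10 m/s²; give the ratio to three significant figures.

6.68

At the bottom, N − mg = mv²/r, so N = m(v²/r + g) and N/(mg) = v²/(rg) + 1 = (178)²/(558 × 10.0) + 1 = 5.678 + 1 = 6.678.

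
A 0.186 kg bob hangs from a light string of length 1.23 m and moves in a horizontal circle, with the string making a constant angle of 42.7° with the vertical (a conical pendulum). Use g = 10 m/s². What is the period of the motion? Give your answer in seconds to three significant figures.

1.89 s

r = L sinθ = 0.8341 m. From T sinθ = mω²r and T cosθ = mg: tanθ = ω²r/g, so ω² = g tanθ / r = g/(L cosθ).
ω = √(g/(L cosθ)) = √(10.0/(1.23 × 0.7349)) = √11.06 = 3.326 rad/s.
Period = 2π/ω = 1.889 s.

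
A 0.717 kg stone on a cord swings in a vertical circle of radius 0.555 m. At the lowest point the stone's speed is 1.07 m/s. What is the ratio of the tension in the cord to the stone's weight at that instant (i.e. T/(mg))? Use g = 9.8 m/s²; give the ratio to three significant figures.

1.21

At the bottom, T − mg = mv²/r, so T = m(v²/r + g) and T/(mg) = v²/(rg) + 1 = (1.07)²/(0.555 × 9.8) + 1 = 0.2105 + 1 = 1.210.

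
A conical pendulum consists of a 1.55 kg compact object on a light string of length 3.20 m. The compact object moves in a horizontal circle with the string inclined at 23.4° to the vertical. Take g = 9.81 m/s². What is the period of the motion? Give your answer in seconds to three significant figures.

r = L sinθ = 1.271 m. From T sinθ = mω²r and T cosθ = mg: tanθ = ω²r/g, so ω² = g tanθ / r = g/(L cosθ).
ω = √(g/(L cosθ)) = √(9.81/(3.20 × 0.9178)) = √3.340 = 1.828 rad/s.
Period = 2π/ω = 3.438 s.

3.44 s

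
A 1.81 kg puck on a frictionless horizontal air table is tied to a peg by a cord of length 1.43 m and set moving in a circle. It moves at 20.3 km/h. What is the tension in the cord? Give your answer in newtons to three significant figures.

40.2 N

v = 20.3 km/h = 20.3/3.6 = 5.639 m/s.
The tension is the only horizontal force, so it supplies the full centripetal force: T = m v²/r = 1.81 × (5.639)²/1.43 = 1.81 × 31.80/1.43 = 40.25 N.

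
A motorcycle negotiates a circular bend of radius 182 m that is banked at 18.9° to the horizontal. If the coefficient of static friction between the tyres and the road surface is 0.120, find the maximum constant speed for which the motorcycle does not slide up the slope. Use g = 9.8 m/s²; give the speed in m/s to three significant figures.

29.3 m/s

At the maximum speed, friction acts down the slope at its limiting value f = μN. Radially (horizontal, toward centre): N sinθ + μN cosθ = mv²/r. Vertically: N cosθ − μN sinθ = mg.
Dividing: v² = r g (sinθ + μcosθ)/(cosθ − μsinθ).
sinθ + μcosθ = 0.3239 + 0.120×0.9461 = 0.4374; cosθ − μsinθ = 0.9461 − 0.120×0.3239 = 0.9072.
v² = 182 × 9.8 × 0.4374/0.9072 = 860.0 m²/s², so v = 29.33 m/s.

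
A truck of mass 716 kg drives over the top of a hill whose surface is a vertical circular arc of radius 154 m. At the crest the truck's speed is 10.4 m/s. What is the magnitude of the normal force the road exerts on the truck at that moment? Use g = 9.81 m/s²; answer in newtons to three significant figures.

At the crest the centripetal acceleration points downward (toward the centre of the arc), so mg − N = mv²/r.
N = m(g − v²/r) = 716 × (9.81 − (10.4)²/154) = 716 × (9.81 − 0.7023) = 716 × 9.108 = 6521 N.

6520 N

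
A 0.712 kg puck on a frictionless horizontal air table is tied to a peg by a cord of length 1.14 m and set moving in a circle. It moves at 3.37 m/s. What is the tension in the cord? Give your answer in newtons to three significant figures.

7.09 N

The tension is the only horizontal force, so it supplies the full centripetal force: T = m v²/r = 0.712 × (3.370)²/1.14 = 0.712 × 11.36/1.14 = 7.093 N.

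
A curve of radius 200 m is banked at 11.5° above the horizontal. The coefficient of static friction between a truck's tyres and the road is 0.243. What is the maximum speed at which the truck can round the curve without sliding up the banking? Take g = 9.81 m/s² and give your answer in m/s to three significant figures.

At the maximum speed, friction acts down the slope at its limiting value f = μN. Radially (horizontal, toward centre): N sinθ + μN cosθ = mv²/r. Vertically: N cosθ − μN sinθ = mg.
Dividing: v² = r g (sinθ + μcosθ)/(cosθ − μsinθ).
sinθ + μcosθ = 0.1994 + 0.243×0.9799 = 0.4375; cosθ − μsinθ = 0.9799 − 0.243×0.1994 = 0.9315.
v² = 200 × 9.81 × 0.4375/0.9315 = 921.5 m²/s², so v = 30.36 m/s.

30.4 m/s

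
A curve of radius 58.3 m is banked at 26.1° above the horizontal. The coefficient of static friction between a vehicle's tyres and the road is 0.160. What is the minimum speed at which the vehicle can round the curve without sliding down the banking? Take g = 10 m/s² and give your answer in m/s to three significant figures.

At the minimum speed, friction acts up the slope at its limiting value f = μN. Radially (horizontal, toward centre): N sinθ − μN cosθ = mv²/r. Vertically: N cosθ + μN sinθ = mg.
Dividing: v² = r g (sinθ − μcosθ)/(cosθ + μsinθ).
sinθ − μcosθ = 0.4399 − 0.160×0.8980 = 0.2963; cosθ + μsinθ = 0.8980 + 0.160×0.4399 = 0.9684.
v² = 58.3 × 10.0 × 0.2963/0.9684 = 178.3 m²/s², so v = 13.35 m/s.

13.4 m/s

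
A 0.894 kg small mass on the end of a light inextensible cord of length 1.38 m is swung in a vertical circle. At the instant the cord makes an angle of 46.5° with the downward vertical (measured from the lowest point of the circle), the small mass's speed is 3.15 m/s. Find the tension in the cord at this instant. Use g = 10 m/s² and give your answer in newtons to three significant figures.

Take the radial direction toward the centre of the circle as positive. The component of the weight along the string toward the centre is −mg cos φ (φ measured from the bottom), so Newton's second law along the string gives T − mg cos φ = m v²/r.
cos 46.5° = 0.6884, so T = m(v²/r + g cos φ) = 0.894 × ((3.15)²/1.38 + 10.0 × 0.6884) = 0.894 × (7.190 + (6.884)) = 0.894 × 14.07 = 12.58 N.

12.6 N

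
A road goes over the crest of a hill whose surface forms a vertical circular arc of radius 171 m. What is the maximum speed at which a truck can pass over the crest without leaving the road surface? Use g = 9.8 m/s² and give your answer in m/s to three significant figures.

40.9 m/s

At the crest the centre of the circle is below the truck, so the net downward (centripetal) force is mg − N = mv²/r.
The truck leaves the road when N → 0, giving v_max = √(g r) = √(9.8 × 171) = 40.94 m/s.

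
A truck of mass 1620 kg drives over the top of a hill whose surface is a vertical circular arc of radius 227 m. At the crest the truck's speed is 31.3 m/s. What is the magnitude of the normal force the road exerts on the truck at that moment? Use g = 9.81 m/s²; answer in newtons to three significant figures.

8900 N

At the crest the centripetal acceleration points downward (toward the centre of the arc), so mg − N = mv²/r.
N = m(g − v²/r) = 1620 × (9.81 − (31.3)²/227) = 1620 × (9.81 − 4.316) = 1620 × 5.494 = 8901 N.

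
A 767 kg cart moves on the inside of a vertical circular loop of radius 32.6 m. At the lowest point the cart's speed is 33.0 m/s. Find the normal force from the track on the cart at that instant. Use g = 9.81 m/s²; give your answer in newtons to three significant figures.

33100 N

At the lowest point, N points up (toward the centre) and the weight mg points down (away from the centre), so the net inward force is N − mg = mv²/r.
N = m(v²/r + g) = 767 × ((33.0)²/32.6 + 9.81) = 767 × (33.40 + 9.81) = 767 × 43.21 = 33150 N.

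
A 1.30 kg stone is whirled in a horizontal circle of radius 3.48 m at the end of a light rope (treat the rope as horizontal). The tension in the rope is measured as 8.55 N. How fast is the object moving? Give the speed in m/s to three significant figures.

T = m v²/r ⇒ v = √(T r / m) = √(8.55 × 3.48 / 1.30) = √22.89 = 4.784 m/s.

4.78 m/s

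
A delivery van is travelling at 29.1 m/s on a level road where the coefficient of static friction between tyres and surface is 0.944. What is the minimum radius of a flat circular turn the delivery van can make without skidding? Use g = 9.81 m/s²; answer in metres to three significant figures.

At the limit, μ_s m g = m v²/r, so r_min = v²/(μ_s g) = (29.1)²/(0.944 × 9.81) = 846.8/9.261 = 91.44 m.

91.4 m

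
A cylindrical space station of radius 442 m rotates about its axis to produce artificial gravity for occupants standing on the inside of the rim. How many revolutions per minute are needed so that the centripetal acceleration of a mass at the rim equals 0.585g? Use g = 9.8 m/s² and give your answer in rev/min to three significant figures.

Require ω²r = 0.585g, so ω = √(0.585 × 9.8/442) = 0.1139 rad/s.
In rev/min: ω × 60/(2π) = 0.1139 × 60/(2π) = 1.088 rev/min.

1.09 rev/min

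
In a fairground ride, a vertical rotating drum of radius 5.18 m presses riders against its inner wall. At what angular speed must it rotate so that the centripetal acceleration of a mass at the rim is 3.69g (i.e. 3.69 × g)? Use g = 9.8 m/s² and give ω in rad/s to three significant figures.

Centripetal acceleration a_c = ω²r. Setting ω²r = 3.69g:
ω = √(3.69g / r) = √(3.69 × 9.8 / 5.18) = √6.981 = 2.642 rad/s.

2.64 rad/s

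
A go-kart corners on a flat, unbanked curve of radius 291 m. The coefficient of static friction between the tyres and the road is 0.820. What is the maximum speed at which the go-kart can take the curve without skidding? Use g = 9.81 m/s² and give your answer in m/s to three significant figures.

48.4 m/s

On a flat curve, static friction is the only horizontal force, so it must supply the full centripetal force: μ_s m g = m v²/r.
Mass cancels: v_max = √(μ_s g r) = √(0.820 × 9.81 × 291) = √2341 = 48.38 m/s.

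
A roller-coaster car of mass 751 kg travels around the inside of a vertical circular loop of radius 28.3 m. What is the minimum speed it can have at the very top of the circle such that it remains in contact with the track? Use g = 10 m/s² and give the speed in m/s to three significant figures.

At the top, both weight mg and N point toward the centre: N + mg = mv²/r.
At minimum speed N → 0, so mg = mv_min²/r ⇒ v_min = √(g r) = √(10.0 × 28.3) = 16.82 m/s.

16.8 m/s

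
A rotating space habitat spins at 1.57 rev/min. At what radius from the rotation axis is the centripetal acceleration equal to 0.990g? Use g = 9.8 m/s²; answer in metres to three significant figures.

359 m

ω = 1.57 rev/min × 2π/60 = 0.1644 rad/s.
a_c = ω²r = 0.990g ⇒ r = 0.990 × 9.8 / (0.1644)² = 9.702/0.02703 = 358.9 m.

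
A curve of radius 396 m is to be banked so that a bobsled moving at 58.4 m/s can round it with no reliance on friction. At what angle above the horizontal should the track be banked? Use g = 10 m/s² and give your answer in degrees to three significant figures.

For a frictionless banked turn: horizontally N sinθ = mv²/r and vertically N cosθ = mg.
Dividing: tanθ = v²/(r g) = (58.4)²/(396 × 10.0) = 3411/3960 = 0.8613.
θ = arctan(0.8613) = 40.74°.

40.7°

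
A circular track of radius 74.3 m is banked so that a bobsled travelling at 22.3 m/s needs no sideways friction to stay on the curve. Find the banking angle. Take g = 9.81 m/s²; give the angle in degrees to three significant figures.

For a frictionless banked turn: horizontally N sinθ = mv²/r and vertically N cosθ = mg.
Dividing: tanθ = v²/(r g) = (22.3)²/(74.3 × 9.81) = 497.3/728.9 = 0.6823.
θ = arctan(0.6823) = 34.30°.

34.3°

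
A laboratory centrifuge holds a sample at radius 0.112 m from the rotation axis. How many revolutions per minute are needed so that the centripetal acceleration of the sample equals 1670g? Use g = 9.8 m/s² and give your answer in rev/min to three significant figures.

3650 rev/min

Require ω²r = 1670g, so ω = √(1670 × 9.8/0.112) = 382.3 rad/s.
In rev/min: ω × 60/(2π) = 382.3 × 60/(2π) = 3650 rev/min.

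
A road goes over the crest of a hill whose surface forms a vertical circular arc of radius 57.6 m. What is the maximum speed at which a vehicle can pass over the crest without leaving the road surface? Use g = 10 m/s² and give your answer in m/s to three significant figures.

24.0 m/s

At the crest the centre of the circle is below the vehicle, so the net downward (centripetal) force is mg − N = mv²/r.
The vehicle leaves the road when N → 0, giving v_max = √(g r) = √(10.0 × 57.6) = 24.00 m/s.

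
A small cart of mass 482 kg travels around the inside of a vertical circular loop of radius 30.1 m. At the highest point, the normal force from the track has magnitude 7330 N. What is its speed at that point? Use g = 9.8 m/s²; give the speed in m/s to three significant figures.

27.4 m/s

At the top, N + mg = mv²/r, so v = √(r(N/m + g)) = √(30.1 × (7330/482 + 9.8)) = √(30.1 × 25.01) = √752.7 = 27.44 m/s.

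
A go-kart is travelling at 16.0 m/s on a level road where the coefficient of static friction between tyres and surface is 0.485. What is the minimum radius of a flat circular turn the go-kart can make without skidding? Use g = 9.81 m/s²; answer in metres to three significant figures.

53.8 m

At the limit, μ_s m g = m v²/r, so r_min = v²/(μ_s g) = (16.0)²/(0.485 × 9.81) = 256.0/4.758 = 53.81 m.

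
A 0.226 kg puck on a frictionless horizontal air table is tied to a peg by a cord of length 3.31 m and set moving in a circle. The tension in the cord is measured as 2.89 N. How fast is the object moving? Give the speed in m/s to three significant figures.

T = m v²/r ⇒ v = √(T r / m) = √(2.89 × 3.31 / 0.226) = √42.33 = 6.506 m/s.

6.51 m/s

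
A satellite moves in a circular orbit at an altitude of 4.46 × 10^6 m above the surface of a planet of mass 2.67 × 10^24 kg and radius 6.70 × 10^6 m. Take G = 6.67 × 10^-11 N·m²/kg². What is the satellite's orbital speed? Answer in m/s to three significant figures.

3990 m/s

Orbital radius r = R + h = 6.70 × 10^6 + 4.46 × 10^6 = 1.116 × 10^7 m.
Gravity supplies the centripetal force: G M m / r² = m v² / r, so v = √(GM/r).
v = √(6.67 × 10^-11 × 2.67 × 10^24 / 1.116 × 10^7) = √(1.596 × 10^7) = 3995 m/s.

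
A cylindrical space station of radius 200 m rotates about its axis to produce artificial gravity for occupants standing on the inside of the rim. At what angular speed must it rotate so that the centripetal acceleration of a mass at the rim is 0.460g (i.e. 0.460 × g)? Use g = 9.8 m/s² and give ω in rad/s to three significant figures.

Centripetal acceleration a_c = ω²r. Setting ω²r = 0.460g:
ω = √(0.460g / r) = √(0.460 × 9.8 / 200) = √0.02254 = 0.1501 rad/s.

0.150 rad/s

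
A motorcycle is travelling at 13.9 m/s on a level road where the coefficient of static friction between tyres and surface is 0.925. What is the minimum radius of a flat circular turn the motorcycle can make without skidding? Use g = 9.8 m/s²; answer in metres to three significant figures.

At the limit, μ_s m g = m v²/r, so r_min = v²/(μ_s g) = (13.9)²/(0.925 × 9.8) = 193.2/9.065 = 21.31 m.

21.3 m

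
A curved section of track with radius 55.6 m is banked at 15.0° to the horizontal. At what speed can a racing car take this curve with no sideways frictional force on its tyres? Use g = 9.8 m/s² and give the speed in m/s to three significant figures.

On a frictionless banked curve, N sinθ = mv²/r and N cosθ = mg, so tanθ = v²/(rg).
v = √(r g tanθ) = √(55.6 × 9.8 × tan 15.0°) = √(55.6 × 9.8 × 0.2679) = √146.0 = 12.08 m/s.

12.1 m/s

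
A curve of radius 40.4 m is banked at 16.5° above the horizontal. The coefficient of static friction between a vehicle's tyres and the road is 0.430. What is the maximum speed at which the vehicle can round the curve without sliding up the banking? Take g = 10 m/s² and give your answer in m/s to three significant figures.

At the maximum speed, friction acts down the slope at its limiting value f = μN. Radially (horizontal, toward centre): N sinθ + μN cosθ = mv²/r. Vertically: N cosθ − μN sinθ = mg.
Dividing: v² = r g (sinθ + μcosθ)/(cosθ − μsinθ).
sinθ + μcosθ = 0.2840 + 0.430×0.9588 = 0.6963; cosθ − μsinθ = 0.9588 − 0.430×0.2840 = 0.8367.
v² = 40.4 × 10.0 × 0.6963/0.8367 = 336.2 m²/s², so v = 18.34 m/s.

18.3 m/s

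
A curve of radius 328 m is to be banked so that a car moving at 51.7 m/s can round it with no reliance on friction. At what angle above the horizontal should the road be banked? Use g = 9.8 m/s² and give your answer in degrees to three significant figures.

For a frictionless banked turn: horizontally N sinθ = mv²/r and vertically N cosθ = mg.
Dividing: tanθ = v²/(r g) = (51.7)²/(328 × 9.8) = 2673/3214 = 0.8315.
θ = arctan(0.8315) = 39.74°.

39.7°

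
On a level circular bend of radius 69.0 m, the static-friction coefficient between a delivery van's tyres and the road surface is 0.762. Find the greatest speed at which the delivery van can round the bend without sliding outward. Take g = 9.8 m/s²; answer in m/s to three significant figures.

Friction provides the centripetal force on a flat curve. At maximum speed it is at its limiting value: μ_s m g = m v²/r.
Mass cancels: v_max = √(μ_s g r) = √(0.762 × 9.8 × 69.0) = √515.3 = 22.70 m/s.

22.7 m/s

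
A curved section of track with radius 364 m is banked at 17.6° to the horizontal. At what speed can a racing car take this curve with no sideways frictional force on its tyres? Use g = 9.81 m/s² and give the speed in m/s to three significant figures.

33.7 m/s

On a frictionless banked curve, N sinθ = mv²/r and N cosθ = mg, so tanθ = v²/(rg).
v = √(r g tanθ) = √(364 × 9.81 × tan 17.6°) = √(364 × 9.81 × 0.3172) = √1133 = 33.66 m/s.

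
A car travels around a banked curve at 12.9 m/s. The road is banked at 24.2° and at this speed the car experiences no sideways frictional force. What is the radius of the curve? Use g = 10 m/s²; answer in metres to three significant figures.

37.0 m

Frictionless banking: tanθ = v²/(rg), so r = v²/(g tanθ).
r = (12.9)²/(10.0 × tan 24.2°) = 166.4/(10.0 × 0.4494) = 166.4/4.494 = 37.03 m.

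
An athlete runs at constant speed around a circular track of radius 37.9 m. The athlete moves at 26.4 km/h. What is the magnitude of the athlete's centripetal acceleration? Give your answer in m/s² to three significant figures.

v = 26.4 km/h = 26.4/3.6 = 7.333 m/s.
a_c = v²/r = (7.333)²/37.9 = 53.78/37.9 = 1.419 m/s².

1.42 m/s²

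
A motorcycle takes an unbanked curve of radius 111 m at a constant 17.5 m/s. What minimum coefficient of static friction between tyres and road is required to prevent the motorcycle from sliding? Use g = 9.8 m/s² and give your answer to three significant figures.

Friction provides the centripetal force: μ_s m g = m v²/r, so μ_s = v²/(g r) = (17.50)²/(9.8 × 111) = 306.2/1088 = 0.2815.

0.282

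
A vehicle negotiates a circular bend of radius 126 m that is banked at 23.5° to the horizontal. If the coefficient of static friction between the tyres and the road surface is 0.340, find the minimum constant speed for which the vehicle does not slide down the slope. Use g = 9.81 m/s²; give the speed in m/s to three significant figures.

At the minimum speed, friction acts up the slope at its limiting value f = μN. Radially (horizontal, toward centre): N sinθ − μN cosθ = mv²/r. Vertically: N cosθ + μN sinθ = mg.
Dividing: v² = r g (sinθ − μcosθ)/(cosθ + μsinθ).
sinθ − μcosθ = 0.3987 − 0.340×0.9171 = 0.08695; cosθ + μsinθ = 0.9171 + 0.340×0.3987 = 1.053.
v² = 126 × 9.81 × 0.08695/1.053 = 102.1 m²/s², so v = 10.10 m/s.

10.1 m/s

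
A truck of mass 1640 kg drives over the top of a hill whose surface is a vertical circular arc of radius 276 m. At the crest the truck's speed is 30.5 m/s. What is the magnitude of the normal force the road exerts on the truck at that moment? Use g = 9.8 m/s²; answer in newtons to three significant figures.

At the crest the centripetal acceleration points downward (toward the centre of the arc), so mg − N = mv²/r.
N = m(g − v²/r) = 1640 × (9.8 − (30.5)²/276) = 1640 × (9.8 − 3.370) = 1640 × 6.430 = 10540 N.

10500 N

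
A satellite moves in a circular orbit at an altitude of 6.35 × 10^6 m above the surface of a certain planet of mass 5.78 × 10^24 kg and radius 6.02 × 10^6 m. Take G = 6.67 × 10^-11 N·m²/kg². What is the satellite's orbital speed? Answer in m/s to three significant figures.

5580 m/s

Orbital radius r = R + h = 6.02 × 10^6 + 6.35 × 10^6 = 1.237 × 10^7 m.
Gravity supplies the centripetal force: G M m / r² = m v² / r, so v = √(GM/r).
v = √(6.67 × 10^-11 × 5.78 × 10^24 / 1.237 × 10^7) = √(3.117 × 10^7) = 5583 m/s.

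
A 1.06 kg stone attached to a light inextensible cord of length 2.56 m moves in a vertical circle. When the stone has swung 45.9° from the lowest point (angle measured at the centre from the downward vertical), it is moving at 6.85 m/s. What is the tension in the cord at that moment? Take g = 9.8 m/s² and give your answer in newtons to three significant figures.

Take the radial direction toward the centre of the circle as positive. The component of the weight along the string toward the centre is −mg cos φ (φ measured from the bottom), so Newton's second law along the string gives T − mg cos φ = m v²/r.
cos 45.9° = 0.6959, so T = m(v²/r + g cos φ) = 1.06 × ((6.85)²/2.56 + 9.8 × 0.6959) = 1.06 × (18.33 + (6.820)) = 1.06 × 25.15 = 26.66 N.

26.7 N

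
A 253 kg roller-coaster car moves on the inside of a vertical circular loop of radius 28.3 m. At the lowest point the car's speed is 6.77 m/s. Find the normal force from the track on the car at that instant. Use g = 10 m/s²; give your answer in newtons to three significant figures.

At the lowest point, N points up (toward the centre) and the weight mg points down (away from the centre), so the net inward force is N − mg = mv²/r.
N = m(v²/r + g) = 253 × ((6.77)²/28.3 + 10.0) = 253 × (1.620 + 10.0) = 253 × 11.62 = 2940 N.

2940 N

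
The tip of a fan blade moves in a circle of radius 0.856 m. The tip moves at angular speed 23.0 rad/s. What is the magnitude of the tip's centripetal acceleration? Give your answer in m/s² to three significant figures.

453 m/s²

v = ωr = 23.0 × 0.856 = 19.69 m/s.
a_c = v²/r = (19.69)²/0.856 = 387.6/0.856 = 452.8 m/s².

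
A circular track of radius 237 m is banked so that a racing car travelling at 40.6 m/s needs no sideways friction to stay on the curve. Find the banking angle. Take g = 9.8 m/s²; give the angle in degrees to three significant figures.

For a frictionless banked turn: horizontally N sinθ = mv²/r and vertically N cosθ = mg.
Dividing: tanθ = v²/(r g) = (40.6)²/(237 × 9.8) = 1648/2323 = 0.7097.
θ = arctan(0.7097) = 35.36°.

35.4°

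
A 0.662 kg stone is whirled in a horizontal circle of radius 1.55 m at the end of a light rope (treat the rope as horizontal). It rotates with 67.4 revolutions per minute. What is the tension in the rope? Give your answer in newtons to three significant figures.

ω = 67.4 rev/min × 2π/60 = 7.058 rad/s, so v = ωr = 7.058 × 1.55 = 10.94 m/s.
The tension is the only horizontal force, so it supplies the full centripetal force: T = m v²/r = 0.662 × (10.94)²/1.55 = 0.662 × 119.7/1.55 = 51.12 N.

51.1 N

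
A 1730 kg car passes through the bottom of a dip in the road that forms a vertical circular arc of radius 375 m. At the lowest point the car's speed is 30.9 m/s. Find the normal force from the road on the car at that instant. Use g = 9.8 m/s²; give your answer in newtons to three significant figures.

At the lowest point, N points up (toward the centre) and the weight mg points down (away from the centre), so the net inward force is N − mg = mv²/r.
N = m(v²/r + g) = 1730 × ((30.9)²/375 + 9.8) = 1730 × (2.546 + 9.8) = 1730 × 12.35 = 21360 N.

21400 N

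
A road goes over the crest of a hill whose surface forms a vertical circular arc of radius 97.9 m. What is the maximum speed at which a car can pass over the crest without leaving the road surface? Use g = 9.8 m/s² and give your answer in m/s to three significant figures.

31.0 m/s

At the crest the centre of the circle is below the car, so the net downward (centripetal) force is mg − N = mv²/r.
The car leaves the road when N → 0, giving v_max = √(g r) = √(9.8 × 97.9) = 30.97 m/s.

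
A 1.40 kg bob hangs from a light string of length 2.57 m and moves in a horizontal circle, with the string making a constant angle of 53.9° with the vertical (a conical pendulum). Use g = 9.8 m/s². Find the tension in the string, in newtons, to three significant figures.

23.3 N

Vertically the bob has no acceleration, so T cosθ = mg.
T = mg/cosθ = 1.40 × 9.8 / cos 53.9° = 13.72/0.5892 = 23.29 N.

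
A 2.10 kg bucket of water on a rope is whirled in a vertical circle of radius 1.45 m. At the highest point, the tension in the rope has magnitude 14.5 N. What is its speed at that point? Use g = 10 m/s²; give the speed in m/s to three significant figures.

At the top, T + mg = mv²/r, so v = √(r(T/m + g)) = √(1.45 × (14.5/2.10 + 10.0)) = √(1.45 × 16.90) = √24.51 = 4.951 m/s.

4.95 m/s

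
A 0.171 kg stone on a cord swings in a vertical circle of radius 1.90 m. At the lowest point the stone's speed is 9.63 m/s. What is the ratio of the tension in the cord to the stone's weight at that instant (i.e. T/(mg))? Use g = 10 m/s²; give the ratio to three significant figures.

5.88

At the bottom, T − mg = mv²/r, so T = m(v²/r + g) and T/(mg) = v²/(rg) + 1 = (9.63)²/(1.90 × 10.0) + 1 = 4.881 + 1 = 5.881.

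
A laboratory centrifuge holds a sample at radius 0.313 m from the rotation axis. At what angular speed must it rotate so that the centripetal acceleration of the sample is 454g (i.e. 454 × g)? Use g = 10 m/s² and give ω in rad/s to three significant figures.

120 rad/s

Centripetal acceleration a_c = ω²r. Setting ω²r = 454g:
ω = √(454g / r) = √(454 × 10.0 / 0.313) = √14500 = 120.4 rad/s.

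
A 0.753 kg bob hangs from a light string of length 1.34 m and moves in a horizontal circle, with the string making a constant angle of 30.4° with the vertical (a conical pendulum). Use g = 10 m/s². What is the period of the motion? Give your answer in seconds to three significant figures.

r = L sinθ = 0.6781 m. From T sinθ = mω²r and T cosθ = mg: tanθ = ω²r/g, so ω² = g tanθ / r = g/(L cosθ).
ω = √(g/(L cosθ)) = √(10.0/(1.34 × 0.8625)) = √8.652 = 2.941 rad/s.
Period = 2π/ω = 2.136 s.

2.14 s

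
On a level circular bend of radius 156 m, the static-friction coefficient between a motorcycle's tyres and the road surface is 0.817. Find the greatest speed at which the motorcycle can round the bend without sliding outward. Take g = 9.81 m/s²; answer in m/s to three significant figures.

The only inward force on a level bend is static friction, so at the limit f_s = μ_s N = μ_s m g = m v²/r.
Mass cancels: v_max = √(μ_s g r) = √(0.817 × 9.81 × 156) = √1250 = 35.36 m/s.

35.4 m/s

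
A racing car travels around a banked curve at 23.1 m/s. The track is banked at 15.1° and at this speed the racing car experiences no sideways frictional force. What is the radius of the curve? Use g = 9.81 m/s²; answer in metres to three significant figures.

Frictionless banking: tanθ = v²/(rg), so r = v²/(g tanθ).
r = (23.1)²/(9.81 × tan 15.1°) = 533.6/(9.81 × 0.2698) = 533.6/2.647 = 201.6 m.

202 m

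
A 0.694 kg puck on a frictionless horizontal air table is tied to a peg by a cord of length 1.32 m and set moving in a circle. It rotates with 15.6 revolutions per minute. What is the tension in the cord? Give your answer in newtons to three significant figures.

ω = 15.6 rev/min × 2π/60 = 1.634 rad/s, so v = ωr = 1.634 × 1.32 = 2.156 m/s.
The tension is the only horizontal force, so it supplies the full centripetal force: T = m v²/r = 0.694 × (2.156)²/1.32 = 0.694 × 4.650/1.32 = 2.445 N.

2.44 N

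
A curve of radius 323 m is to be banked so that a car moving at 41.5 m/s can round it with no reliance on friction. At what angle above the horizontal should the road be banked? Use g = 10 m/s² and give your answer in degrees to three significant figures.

With no friction, the horizontal component of the normal force provides the centripetal force: N sinθ = mv²/r, while N cosθ = mg vertically.
Dividing: tanθ = v²/(r g) = (41.5)²/(323 × 10.0) = 1722/3230 = 0.5332.
θ = arctan(0.5332) = 28.07°.

28.1°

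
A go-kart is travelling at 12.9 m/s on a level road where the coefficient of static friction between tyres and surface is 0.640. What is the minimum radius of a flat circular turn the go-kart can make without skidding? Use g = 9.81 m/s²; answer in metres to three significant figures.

At the limit, μ_s m g = m v²/r, so r_min = v²/(μ_s g) = (12.9)²/(0.640 × 9.81) = 166.4/6.278 = 26.51 m.

26.5 m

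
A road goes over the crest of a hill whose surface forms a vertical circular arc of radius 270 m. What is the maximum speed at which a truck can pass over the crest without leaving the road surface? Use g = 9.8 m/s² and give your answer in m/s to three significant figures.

At the crest the centre of the circle is below the truck, so the net downward (centripetal) force is mg − N = mv²/r.
The truck leaves the road when N → 0, giving v_max = √(g r) = √(9.8 × 270) = 51.44 m/s.

51.4 m/s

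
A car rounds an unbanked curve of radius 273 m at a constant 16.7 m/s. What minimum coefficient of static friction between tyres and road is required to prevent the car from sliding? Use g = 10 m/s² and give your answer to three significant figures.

Friction provides the centripetal force: μ_s m g = m v²/r, so μ_s = v²/(g r) = (16.70)²/(10.0 × 273) = 278.9/2730 = 0.1022.

0.102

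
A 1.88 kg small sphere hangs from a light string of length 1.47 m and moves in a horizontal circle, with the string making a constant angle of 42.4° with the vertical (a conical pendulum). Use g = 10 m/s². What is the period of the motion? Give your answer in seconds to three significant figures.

2.07 s

r = L sinθ = 0.9912 m. From T sinθ = mω²r and T cosθ = mg: tanθ = ω²r/g, so ω² = g tanθ / r = g/(L cosθ).
ω = √(g/(L cosθ)) = √(10.0/(1.47 × 0.7385)) = √9.212 = 3.035 rad/s.
Period = 2π/ω = 2.070 s.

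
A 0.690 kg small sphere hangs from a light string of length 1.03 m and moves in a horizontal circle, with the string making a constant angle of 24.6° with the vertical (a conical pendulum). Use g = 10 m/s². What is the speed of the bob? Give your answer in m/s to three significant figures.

1.40 m/s

The radius of the circle is r = L sinθ = 1.03 × sin 24.6° = 0.4288 m.
Horizontally T sinθ = mv²/r and vertically T cosθ = mg, so tanθ = v²/(rg).
v = √(r g tanθ) = √(0.4288 × 10.0 × 0.4578) = √1.963 = 1.401 m/s.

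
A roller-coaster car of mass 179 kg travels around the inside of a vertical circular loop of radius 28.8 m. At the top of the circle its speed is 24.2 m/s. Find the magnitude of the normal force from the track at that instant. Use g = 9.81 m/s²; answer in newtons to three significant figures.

1880 N

At the top, both N and the weight mg point inward (toward the centre), so N + mg = mv²/r.
N = m(v²/r − g) = 179 × ((24.2)²/28.8 − 9.81) = 179 × (20.33 − 9.81) = 179 × 10.52 = 1884 N.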